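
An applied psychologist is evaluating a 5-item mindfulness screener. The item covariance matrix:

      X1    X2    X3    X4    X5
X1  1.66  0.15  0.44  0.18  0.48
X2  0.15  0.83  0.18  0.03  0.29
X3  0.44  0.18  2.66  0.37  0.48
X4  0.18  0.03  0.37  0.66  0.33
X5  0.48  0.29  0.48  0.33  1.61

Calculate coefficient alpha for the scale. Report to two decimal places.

α = 0.55

ΣVar(i) = 1.66 + 0.83 + 2.66 + 0.66 + 1.61 = 7.42
Σ_{i<j} σ_ij = 2.93
σ²_total = 7.42 + 2 × 2.93 = 13.28
α = (k/(k−1))·(1 − ΣVar(i)/σ²_total) = (5/4)·(1 − 7.42/13.28) = 0.55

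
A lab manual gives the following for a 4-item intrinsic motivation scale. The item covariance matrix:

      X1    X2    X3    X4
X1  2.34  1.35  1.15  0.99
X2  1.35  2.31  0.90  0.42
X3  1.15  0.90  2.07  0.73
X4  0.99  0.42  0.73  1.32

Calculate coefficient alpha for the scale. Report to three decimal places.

ΣVar(i) = 2.34 + 2.31 + 2.07 + 1.32 = 8.04
Sum of off-diagonal covariances = 5.54
σ²_T = 8.04 + 2 × 5.54 = 19.12
α = (k/(k−1))·(1 − ΣVar(i)/σ²_T) = (4/3)·(1 − 8.04/19.12) = 0.773

coefficient alpha = 0.773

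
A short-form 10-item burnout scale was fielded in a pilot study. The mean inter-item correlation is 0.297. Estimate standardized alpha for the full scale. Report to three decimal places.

Standardized α = k·r̄ / (1 + (k−1)·r̄) = 10 × 0.297 / (1 + 9 × 0.297)
  = 2.9700 / 3.6730 = 0.809

α = 0.809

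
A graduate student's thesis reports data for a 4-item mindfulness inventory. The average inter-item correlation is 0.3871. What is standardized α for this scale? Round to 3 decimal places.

standardized α = 0.716

Standardized α = k·r̄ / (1 + (k−1)·r̄) = 4 × 0.3871 / (1 + 3 × 0.3871)
  = 1.5484 / 2.1613 = 0.716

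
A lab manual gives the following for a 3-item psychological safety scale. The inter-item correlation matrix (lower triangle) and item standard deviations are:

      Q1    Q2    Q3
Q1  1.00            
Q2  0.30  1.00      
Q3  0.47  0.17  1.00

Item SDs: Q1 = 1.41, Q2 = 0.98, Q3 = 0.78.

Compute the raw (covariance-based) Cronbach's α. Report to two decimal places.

Σσ²ᵢ = 1.41² + 0.98² + 0.78² = 3.5569
Covariances σ_ij = r_ij · s_i · s_j:
  σ(Q1,Q2) = 0.30 × 1.41 × 0.98 = 0.4145
  σ(Q1,Q3) = 0.47 × 1.41 × 0.78 = 0.5169
  σ(Q2,Q3) = 0.17 × 0.98 × 0.78 = 0.1299
σ²_T = Σσ²ᵢ + 2·Σσ_ij = 3.5569 + 2 × 1.0613 = 5.6795
α = (3/2)·(1 − 3.5569/5.6795) = 0.56

α = 0.56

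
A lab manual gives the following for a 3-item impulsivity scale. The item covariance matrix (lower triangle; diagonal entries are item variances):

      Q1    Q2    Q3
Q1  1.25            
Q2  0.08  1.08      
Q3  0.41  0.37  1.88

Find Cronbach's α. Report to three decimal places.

Σσᵢ² = 1.25 + 1.08 + 1.88 = 4.21
Σ_{i<j} σ_ij = 0.86
Var(T) = 4.21 + 2 × 0.86 = 5.93
α = (k/(k−1))·(1 − Σσᵢ²/Var(T)) = (3/2)·(1 − 4.21/5.93) = 0.435

Cronbach's α = 0.435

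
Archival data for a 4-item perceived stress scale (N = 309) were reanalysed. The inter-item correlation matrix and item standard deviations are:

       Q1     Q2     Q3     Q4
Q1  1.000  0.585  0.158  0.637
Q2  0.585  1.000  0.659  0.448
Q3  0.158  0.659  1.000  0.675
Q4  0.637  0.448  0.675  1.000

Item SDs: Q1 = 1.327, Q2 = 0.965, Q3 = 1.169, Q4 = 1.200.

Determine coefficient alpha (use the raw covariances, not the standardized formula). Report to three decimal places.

α = 0.807

Σσ²ᵢ = 1.327² + 0.965² + 1.169² + 1.200² = 5.4987
Covariances σ_ij = r_ij · s_i · s_j:
  σ(Q1,Q2) = 0.585 × 1.327 × 0.965 = 0.7491
  σ(Q1,Q3) = 0.158 × 1.327 × 1.169 = 0.2451
  σ(Q1,Q4) = 0.637 × 1.327 × 1.200 = 1.0144
  σ(Q2,Q3) = 0.659 × 0.965 × 1.169 = 0.7434
  σ(Q2,Q4) = 0.448 × 0.965 × 1.200 = 0.5188
  σ(Q3,Q4) = 0.675 × 1.169 × 1.200 = 0.9469
σ²_T = Σσ²ᵢ + 2·Σσ_ij = 5.4987 + 2 × 4.2177 = 13.9341
α = (4/3)·(1 − 5.4987/13.9341) = 0.807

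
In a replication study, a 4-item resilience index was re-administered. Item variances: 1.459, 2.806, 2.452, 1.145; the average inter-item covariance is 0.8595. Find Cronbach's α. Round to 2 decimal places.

sum of item variances = 1.459 + 2.806 + 2.452 + 1.145 = 7.862
Sum of the 6 distinct covariances = 6 × 0.8595 = 5.1570
σ²_T = sum of item variances + 2·Σcov = 7.862 + 2 × 5.1570 = 18.1760
α = (4/3)·(1 − 7.862/18.1760) = 0.76

α = 0.76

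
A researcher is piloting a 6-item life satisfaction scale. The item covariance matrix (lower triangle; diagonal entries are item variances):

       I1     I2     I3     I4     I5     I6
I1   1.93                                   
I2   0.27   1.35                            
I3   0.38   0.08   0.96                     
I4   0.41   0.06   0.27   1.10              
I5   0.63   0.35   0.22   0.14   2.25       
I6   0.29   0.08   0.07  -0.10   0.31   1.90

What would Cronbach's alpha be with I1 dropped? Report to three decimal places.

Remaining items: I2, I3, I4, I5, I6 (k = 5).
Σσᵢ² = 1.35 + 0.96 + 1.10 + 2.25 + 1.90 = 7.56
Var(T) = 7.56 + 2 × 1.48 = 10.52
α (item deleted) = (5/4)·(1 − 7.56/10.52) = 0.352

Cronbach's alpha = 0.352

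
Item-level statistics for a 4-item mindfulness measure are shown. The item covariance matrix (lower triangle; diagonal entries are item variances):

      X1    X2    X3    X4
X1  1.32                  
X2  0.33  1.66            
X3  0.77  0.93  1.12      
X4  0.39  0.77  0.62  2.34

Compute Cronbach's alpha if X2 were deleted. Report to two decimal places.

Remaining items: X1, X3, X4 (k = 3).
ΣVar(i) = 1.32 + 1.12 + 2.34 = 4.78
Var(T) = 4.78 + 2 × 1.78 = 8.34
α (item deleted) = (3/2)·(1 − 4.78/8.34) = 0.64

Cronbach's alpha = 0.64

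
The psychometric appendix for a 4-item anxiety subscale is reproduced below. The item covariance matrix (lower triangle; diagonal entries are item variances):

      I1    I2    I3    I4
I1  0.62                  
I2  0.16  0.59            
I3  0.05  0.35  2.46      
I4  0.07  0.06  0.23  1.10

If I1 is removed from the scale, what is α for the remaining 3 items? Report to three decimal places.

Remaining items: I2, I3, I4 (k = 3).
Σσ²ᵢ = 0.59 + 2.46 + 1.10 = 4.15
σ²_T = 4.15 + 2 × 0.64 = 5.43
α (item deleted) = (3/2)·(1 − 4.15/5.43) = 0.354

α = 0.354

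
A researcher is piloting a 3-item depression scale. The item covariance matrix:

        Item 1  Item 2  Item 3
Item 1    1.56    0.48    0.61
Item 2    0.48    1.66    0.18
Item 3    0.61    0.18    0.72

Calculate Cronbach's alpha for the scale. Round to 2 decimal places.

sum of item variances = 1.56 + 1.66 + 0.72 = 3.94
Sum of the distinct covariances = 1.27
σ²_T = 3.94 + 2 × 1.27 = 6.48
α = (k/(k−1))·(1 − sum of item variances/σ²_T) = (3/2)·(1 − 3.94/6.48) = 0.59

α = 0.59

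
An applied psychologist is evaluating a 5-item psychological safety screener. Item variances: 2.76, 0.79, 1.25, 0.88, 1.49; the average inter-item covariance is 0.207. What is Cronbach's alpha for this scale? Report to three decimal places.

Cronbach's alpha = 0.458

ΣVar(i) = 2.76 + 0.79 + 1.25 + 0.88 + 1.49 = 7.17
Sum of the 10 distinct covariances = 10 × 0.207 = 2.070
total variance = ΣVar(i) + 2·Σcov = 7.17 + 2 × 2.070 = 11.310
α = (5/4)·(1 − 7.17/11.310) = 0.458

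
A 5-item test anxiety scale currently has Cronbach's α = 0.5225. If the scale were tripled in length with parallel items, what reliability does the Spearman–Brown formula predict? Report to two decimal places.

Length factor m = 3
α' = m·α / (1 + (m−1)·α)
   = 3 × 0.5225 / (1 + (3 − 1) × 0.5225)
   = 1.5675 / 2.0450 = 0.77

predicted reliability = 0.77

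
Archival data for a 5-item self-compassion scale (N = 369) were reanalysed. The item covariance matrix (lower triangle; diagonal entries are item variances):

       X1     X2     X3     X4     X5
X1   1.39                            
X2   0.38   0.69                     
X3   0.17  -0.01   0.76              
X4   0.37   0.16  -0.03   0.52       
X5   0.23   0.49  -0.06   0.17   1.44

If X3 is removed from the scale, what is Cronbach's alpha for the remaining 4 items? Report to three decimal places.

Remaining items: X1, X2, X4, X5 (k = 4).
sum of item variances = 1.39 + 0.69 + 0.52 + 1.44 = 4.04
Var(T) = 4.04 + 2 × 1.80 = 7.64
α (item deleted) = (4/3)·(1 − 4.04/7.64) = 0.628

Cronbach's alpha = 0.628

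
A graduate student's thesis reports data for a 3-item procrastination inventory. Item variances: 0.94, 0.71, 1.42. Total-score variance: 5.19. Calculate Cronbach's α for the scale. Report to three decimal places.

Cronbach's α = 0.613

Σσ²ᵢ = 0.94 + 0.71 + 1.42 = 3.07
α = (k/(k−1))·(1 − Σσ²ᵢ/Var(T)) = (3/2)·(1 − 3.07/5.19) = 0.613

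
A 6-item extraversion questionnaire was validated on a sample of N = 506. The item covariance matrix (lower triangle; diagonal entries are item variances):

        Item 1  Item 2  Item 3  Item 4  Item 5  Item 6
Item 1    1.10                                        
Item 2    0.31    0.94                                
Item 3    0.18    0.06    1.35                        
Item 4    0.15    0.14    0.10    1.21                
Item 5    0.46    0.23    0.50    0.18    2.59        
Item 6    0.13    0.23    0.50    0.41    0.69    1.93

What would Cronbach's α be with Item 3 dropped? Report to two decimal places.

α = 0.54

Remaining items: Item 1, Item 2, Item 4, Item 5, Item 6 (k = 5).
Σσ²ᵢ = 1.10 + 0.94 + 1.21 + 2.59 + 1.93 = 7.77
σ²_total = 7.77 + 2 × 2.93 = 13.63
α (item deleted) = (5/4)·(1 − 7.77/13.63) = 0.54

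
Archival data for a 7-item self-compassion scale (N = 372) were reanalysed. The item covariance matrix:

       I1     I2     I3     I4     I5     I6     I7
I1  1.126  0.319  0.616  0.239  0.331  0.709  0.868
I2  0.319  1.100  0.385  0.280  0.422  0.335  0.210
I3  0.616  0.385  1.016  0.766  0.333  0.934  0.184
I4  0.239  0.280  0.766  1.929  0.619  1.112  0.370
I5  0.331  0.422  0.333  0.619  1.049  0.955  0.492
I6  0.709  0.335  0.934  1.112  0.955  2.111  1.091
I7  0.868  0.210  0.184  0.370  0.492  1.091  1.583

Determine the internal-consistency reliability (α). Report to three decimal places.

ΣVar(i) = 1.126 + 1.100 + 1.016 + 1.929 + 1.049 + 2.111 + 1.583 = 9.914
Σ_{i<j} σ_ij = 11.570
Var(T) = 9.914 + 2 × 11.570 = 33.054
α = (k/(k−1))·(1 − ΣVar(i)/Var(T)) = (7/6)·(1 − 9.914/33.054) = 0.817

α = 0.817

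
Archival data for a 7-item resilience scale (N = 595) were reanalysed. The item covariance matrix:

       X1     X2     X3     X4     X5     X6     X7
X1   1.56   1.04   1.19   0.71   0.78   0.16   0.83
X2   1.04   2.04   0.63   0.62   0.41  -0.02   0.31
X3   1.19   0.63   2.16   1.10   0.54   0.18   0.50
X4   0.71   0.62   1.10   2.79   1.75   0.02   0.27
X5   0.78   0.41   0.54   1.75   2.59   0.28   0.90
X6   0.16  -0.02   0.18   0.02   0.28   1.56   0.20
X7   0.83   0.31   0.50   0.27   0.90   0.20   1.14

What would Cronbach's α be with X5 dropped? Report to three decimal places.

Remaining items: X1, X2, X3, X4, X6, X7 (k = 6).
Σσᵢ² = 1.56 + 2.04 + 2.16 + 2.79 + 1.56 + 1.14 = 11.25
σ²_total = 11.25 + 2 × 7.74 = 26.73
α (item deleted) = (6/5)·(1 − 11.25/26.73) = 0.695

α = 0.695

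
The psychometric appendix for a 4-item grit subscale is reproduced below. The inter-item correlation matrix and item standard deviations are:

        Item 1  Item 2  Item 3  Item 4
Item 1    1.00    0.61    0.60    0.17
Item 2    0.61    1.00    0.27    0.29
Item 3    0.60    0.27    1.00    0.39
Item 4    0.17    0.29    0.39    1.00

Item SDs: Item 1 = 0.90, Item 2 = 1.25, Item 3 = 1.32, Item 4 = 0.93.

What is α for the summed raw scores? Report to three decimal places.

α = 0.706

Σσ²ᵢ = 0.90² + 1.25² + 1.32² + 0.93² = 4.9798
Covariances σ_ij = r_ij · s_i · s_j:
  σ(Item 1,Item 2) = 0.61 × 0.90 × 1.25 = 0.6863
  σ(Item 1,Item 3) = 0.60 × 0.90 × 1.32 = 0.7128
  σ(Item 1,Item 4) = 0.17 × 0.90 × 0.93 = 0.1423
  σ(Item 2,Item 3) = 0.27 × 1.25 × 1.32 = 0.4455
  σ(Item 2,Item 4) = 0.29 × 1.25 × 0.93 = 0.3371
  σ(Item 3,Item 4) = 0.39 × 1.32 × 0.93 = 0.4788
σ²_T = Σσ²ᵢ + 2·Σσ_ij = 4.9798 + 2 × 2.8028 = 10.5854
α = (4/3)·(1 − 4.9798/10.5854) = 0.706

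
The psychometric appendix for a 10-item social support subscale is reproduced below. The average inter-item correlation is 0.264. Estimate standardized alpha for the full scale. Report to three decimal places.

α = 0.782

Standardized α = k·r̄ / (1 + (k−1)·r̄) = 10 × 0.264 / (1 + 9 × 0.264)
  = 2.6400 / 3.3760 = 0.782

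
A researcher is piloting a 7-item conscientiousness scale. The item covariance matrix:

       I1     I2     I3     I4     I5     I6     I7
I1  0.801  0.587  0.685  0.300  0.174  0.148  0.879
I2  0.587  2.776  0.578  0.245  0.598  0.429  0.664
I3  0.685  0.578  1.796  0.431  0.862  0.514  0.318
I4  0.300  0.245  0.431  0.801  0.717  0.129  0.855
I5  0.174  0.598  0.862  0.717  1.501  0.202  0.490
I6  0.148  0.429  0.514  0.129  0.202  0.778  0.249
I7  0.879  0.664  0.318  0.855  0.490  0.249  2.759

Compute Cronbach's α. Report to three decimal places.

ΣVar(i) = 0.801 + 2.776 + 1.796 + 0.801 + 1.501 + 0.778 + 2.759 = 11.212
Sum of off-diagonal covariances = 10.054
total variance = 11.212 + 2 × 10.054 = 31.320
α = (k/(k−1))·(1 − ΣVar(i)/total variance) = (7/6)·(1 − 11.212/31.320) = 0.749

Cronbach's α = 0.749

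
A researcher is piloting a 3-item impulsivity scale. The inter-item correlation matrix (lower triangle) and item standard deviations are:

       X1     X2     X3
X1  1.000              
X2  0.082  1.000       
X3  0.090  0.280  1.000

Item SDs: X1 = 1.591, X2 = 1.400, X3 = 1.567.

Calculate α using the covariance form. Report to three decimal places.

Σσ²ᵢ = 1.591² + 1.400² + 1.567² = 6.9468
Covariances σ_ij = r_ij · s_i · s_j:
  σ(X1,X2) = 0.082 × 1.591 × 1.400 = 0.1826
  σ(X1,X3) = 0.090 × 1.591 × 1.567 = 0.2244
  σ(X2,X3) = 0.280 × 1.400 × 1.567 = 0.6143
σ²_T = Σσ²ᵢ + 2·Σσ_ij = 6.9468 + 2 × 1.0213 = 8.9894
α = (3/2)·(1 − 6.9468/8.9894) = 0.341

α = 0.341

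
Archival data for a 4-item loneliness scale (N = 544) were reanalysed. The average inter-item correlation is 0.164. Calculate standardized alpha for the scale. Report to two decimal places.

α = 0.44

Standardized α = k·r̄ / (1 + (k−1)·r̄) = 4 × 0.164 / (1 + 3 × 0.164)
  = 0.6560 / 1.4920 = 0.44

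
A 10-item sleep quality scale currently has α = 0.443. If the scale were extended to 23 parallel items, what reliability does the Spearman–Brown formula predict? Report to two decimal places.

Length factor m = 23/10 = 2.3000
α' = m·α / (1 + (m−1)·α)
   = 23/10 × 0.443 / (1 + (23/10 − 1) × 0.443)
   = 1.0189 / 1.5759 = 0.65

predicted reliability = 0.65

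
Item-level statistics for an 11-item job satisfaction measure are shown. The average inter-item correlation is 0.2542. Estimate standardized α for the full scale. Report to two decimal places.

Standardized α = k·r̄ / (1 + (k−1)·r̄) = 11 × 0.2542 / (1 + 10 × 0.2542)
  = 2.7962 / 3.5420 = 0.79

α = 0.79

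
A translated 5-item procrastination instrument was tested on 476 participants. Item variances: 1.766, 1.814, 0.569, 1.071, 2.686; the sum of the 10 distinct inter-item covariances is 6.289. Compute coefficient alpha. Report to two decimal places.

Σσ²ᵢ = 1.766 + 1.814 + 0.569 + 1.071 + 2.686 = 7.906
Sum of distinct covariances = 6.289
Var(T) = Σσ²ᵢ + 2·Σcov = 7.906 + 2 × 6.289 = 20.484
α = (5/4)·(1 − 7.906/20.484) = 0.77

α = 0.77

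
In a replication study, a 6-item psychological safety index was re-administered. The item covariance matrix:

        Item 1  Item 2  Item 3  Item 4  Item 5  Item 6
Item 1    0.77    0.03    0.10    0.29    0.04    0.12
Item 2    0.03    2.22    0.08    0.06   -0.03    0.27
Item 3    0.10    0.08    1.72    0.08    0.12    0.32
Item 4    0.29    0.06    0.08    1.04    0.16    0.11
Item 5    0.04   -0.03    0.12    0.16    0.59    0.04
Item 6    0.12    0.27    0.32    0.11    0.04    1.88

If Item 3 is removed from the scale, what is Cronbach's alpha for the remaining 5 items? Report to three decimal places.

Remaining items: Item 1, Item 2, Item 4, Item 5, Item 6 (k = 5).
sum of item variances = 0.77 + 2.22 + 1.04 + 0.59 + 1.88 = 6.50
σ²_T = 6.50 + 2 × 1.09 = 8.68
α (item deleted) = (5/4)·(1 − 6.50/8.68) = 0.314

Cronbach's alpha = 0.314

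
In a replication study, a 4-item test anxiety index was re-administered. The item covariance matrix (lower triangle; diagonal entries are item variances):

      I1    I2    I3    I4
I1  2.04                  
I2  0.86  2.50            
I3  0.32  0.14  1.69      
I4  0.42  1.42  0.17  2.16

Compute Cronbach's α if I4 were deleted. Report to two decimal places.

Remaining items: I1, I2, I3 (k = 3).
sum of item variances = 2.04 + 2.50 + 1.69 = 6.23
σ²_total = 6.23 + 2 × 1.32 = 8.87
α (item deleted) = (3/2)·(1 − 6.23/8.87) = 0.45

Cronbach's α = 0.45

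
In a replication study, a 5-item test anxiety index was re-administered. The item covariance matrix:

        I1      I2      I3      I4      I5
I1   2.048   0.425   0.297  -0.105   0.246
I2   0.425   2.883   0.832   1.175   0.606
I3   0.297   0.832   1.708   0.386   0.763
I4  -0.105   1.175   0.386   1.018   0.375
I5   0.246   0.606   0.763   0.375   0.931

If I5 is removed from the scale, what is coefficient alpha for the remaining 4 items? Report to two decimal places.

Remaining items: I1, I2, I3, I4 (k = 4).
Σσᵢ² = 2.048 + 2.883 + 1.708 + 1.018 = 7.657
Var(T) = 7.657 + 2 × 3.010 = 13.677
α (item deleted) = (4/3)·(1 − 7.657/13.677) = 0.59

α = 0.59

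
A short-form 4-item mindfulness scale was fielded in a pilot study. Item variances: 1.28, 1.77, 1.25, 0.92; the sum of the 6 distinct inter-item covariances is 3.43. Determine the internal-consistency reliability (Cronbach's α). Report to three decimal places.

Σσᵢ² = 1.28 + 1.77 + 1.25 + 0.92 = 5.22
Sum of distinct covariances = 3.43
σ²_T = Σσᵢ² + 2·Σcov = 5.22 + 2 × 3.43 = 12.08
α = (4/3)·(1 − 5.22/12.08) = 0.757

α = 0.757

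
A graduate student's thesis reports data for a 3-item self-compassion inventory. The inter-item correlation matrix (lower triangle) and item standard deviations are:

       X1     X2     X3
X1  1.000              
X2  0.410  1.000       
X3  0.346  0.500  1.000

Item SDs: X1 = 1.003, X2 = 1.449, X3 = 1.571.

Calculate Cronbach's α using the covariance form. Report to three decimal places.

Σσ²ᵢ = 1.003² + 1.449² + 1.571² = 5.5737
Covariances σ_ij = r_ij · s_i · s_j:
  σ(X1,X2) = 0.410 × 1.003 × 1.449 = 0.5959
  σ(X1,X3) = 0.346 × 1.003 × 1.571 = 0.5452
  σ(X2,X3) = 0.500 × 1.449 × 1.571 = 1.1382
σ²_T = Σσ²ᵢ + 2·Σσ_ij = 5.5737 + 2 × 2.2793 = 10.1323
α = (3/2)·(1 − 5.5737/10.1323) = 0.675

α = 0.675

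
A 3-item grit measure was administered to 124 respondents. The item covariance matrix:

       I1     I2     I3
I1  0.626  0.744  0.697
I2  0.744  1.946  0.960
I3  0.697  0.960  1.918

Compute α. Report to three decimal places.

sum of item variances = 0.626 + 1.946 + 1.918 = 4.490
Sum of the distinct covariances = 2.401
σ²_total = 4.490 + 2 × 2.401 = 9.292
α = (k/(k−1))·(1 − sum of item variances/σ²_total) = (3/2)·(1 − 4.490/9.292) = 0.775

α = 0.775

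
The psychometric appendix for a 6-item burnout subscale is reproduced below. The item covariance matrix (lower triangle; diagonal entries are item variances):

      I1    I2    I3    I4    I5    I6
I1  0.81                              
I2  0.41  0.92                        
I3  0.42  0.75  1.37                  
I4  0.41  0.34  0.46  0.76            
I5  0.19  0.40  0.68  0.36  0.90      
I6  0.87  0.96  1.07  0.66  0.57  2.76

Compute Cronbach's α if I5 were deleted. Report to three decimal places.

Remaining items: I1, I2, I3, I4, I6 (k = 5).
Σσ²ᵢ = 0.81 + 0.92 + 1.37 + 0.76 + 2.76 = 6.62
σ²_T = 6.62 + 2 × 6.35 = 19.32
α (item deleted) = (5/4)·(1 − 6.62/19.32) = 0.822

α = 0.822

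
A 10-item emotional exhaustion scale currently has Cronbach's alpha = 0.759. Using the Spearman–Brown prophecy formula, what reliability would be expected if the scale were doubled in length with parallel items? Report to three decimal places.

Length factor m = 2
α' = m·α / (1 + (m−1)·α)
   = 2 × 0.759 / (1 + (2 − 1) × 0.759)
   = 1.5180 / 1.7590 = 0.863

predicted reliability = 0.863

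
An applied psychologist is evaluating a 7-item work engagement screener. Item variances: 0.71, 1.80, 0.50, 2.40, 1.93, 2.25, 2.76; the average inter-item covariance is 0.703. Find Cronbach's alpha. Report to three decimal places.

α = 0.823

ΣVar(i) = 0.71 + 1.80 + 0.50 + 2.40 + 1.93 + 2.25 + 2.76 = 12.35
Sum of the 21 distinct covariances = 21 × 0.703 = 14.763
σ²_T = ΣVar(i) + 2·Σcov = 12.35 + 2 × 14.763 = 41.876
α = (7/6)·(1 − 12.35/41.876) = 0.823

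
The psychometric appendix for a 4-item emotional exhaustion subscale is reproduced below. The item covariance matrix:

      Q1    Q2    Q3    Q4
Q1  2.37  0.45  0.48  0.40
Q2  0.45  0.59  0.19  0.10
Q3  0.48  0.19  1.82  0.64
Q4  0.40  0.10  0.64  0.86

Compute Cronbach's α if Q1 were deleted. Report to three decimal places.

Remaining items: Q2, Q3, Q4 (k = 3).
Σσᵢ² = 0.59 + 1.82 + 0.86 = 3.27
Var(T) = 3.27 + 2 × 0.93 = 5.13
α (item deleted) = (3/2)·(1 − 3.27/5.13) = 0.544

α = 0.544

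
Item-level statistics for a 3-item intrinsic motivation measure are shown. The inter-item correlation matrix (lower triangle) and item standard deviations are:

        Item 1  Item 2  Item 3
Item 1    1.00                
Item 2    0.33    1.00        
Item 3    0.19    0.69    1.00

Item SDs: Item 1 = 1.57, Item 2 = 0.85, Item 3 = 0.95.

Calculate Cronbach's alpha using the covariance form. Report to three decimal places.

Σσ²ᵢ = 1.57² + 0.85² + 0.95² = 4.0899
Covariances σ_ij = r_ij · s_i · s_j:
  σ(Item 1,Item 2) = 0.33 × 1.57 × 0.85 = 0.4404
  σ(Item 1,Item 3) = 0.19 × 1.57 × 0.95 = 0.2834
  σ(Item 2,Item 3) = 0.69 × 0.85 × 0.95 = 0.5572
σ²_T = Σσ²ᵢ + 2·Σσ_ij = 4.0899 + 2 × 1.2810 = 6.6519
α = (3/2)·(1 − 4.0899/6.6519) = 0.578

α = 0.578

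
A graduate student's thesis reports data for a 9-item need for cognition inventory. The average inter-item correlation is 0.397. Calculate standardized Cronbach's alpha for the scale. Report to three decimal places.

Standardized α = k·r̄ / (1 + (k−1)·r̄) = 9 × 0.397 / (1 + 8 × 0.397)
  = 3.5730 / 4.1760 = 0.856

standardized Cronbach's alpha = 0.856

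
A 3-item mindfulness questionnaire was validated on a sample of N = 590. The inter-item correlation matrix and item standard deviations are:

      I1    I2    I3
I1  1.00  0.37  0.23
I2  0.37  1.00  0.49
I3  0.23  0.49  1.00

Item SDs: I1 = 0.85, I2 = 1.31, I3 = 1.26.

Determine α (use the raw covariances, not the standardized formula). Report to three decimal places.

α = 0.632

Σσ²ᵢ = 0.85² + 1.31² + 1.26² = 4.0262
Covariances σ_ij = r_ij · s_i · s_j:
  σ(I1,I2) = 0.37 × 0.85 × 1.31 = 0.4120
  σ(I1,I3) = 0.23 × 0.85 × 1.26 = 0.2463
  σ(I2,I3) = 0.49 × 1.31 × 1.26 = 0.8088
σ²_T = Σσ²ᵢ + 2·Σσ_ij = 4.0262 + 2 × 1.4671 = 6.9604
α = (3/2)·(1 − 4.0262/6.9604) = 0.632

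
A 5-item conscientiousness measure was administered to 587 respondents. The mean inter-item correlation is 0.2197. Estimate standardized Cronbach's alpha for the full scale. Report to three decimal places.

Standardized α = k·r̄ / (1 + (k−1)·r̄) = 5 × 0.2197 / (1 + 4 × 0.2197)
  = 1.0985 / 1.8788 = 0.585

α = 0.585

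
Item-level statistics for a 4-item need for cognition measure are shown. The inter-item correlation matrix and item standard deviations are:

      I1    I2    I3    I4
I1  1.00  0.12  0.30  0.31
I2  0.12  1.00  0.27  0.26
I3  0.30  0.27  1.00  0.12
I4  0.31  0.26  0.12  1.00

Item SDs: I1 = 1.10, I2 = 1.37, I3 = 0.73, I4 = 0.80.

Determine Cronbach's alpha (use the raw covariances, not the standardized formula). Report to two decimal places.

Cronbach's alpha = 0.51

Σσ²ᵢ = 1.10² + 1.37² + 0.73² + 0.80² = 4.2598
Covariances σ_ij = r_ij · s_i · s_j:
  σ(I1,I2) = 0.12 × 1.10 × 1.37 = 0.1808
  σ(I1,I3) = 0.30 × 1.10 × 0.73 = 0.2409
  σ(I1,I4) = 0.31 × 1.10 × 0.80 = 0.2728
  σ(I2,I3) = 0.27 × 1.37 × 0.73 = 0.2700
  σ(I2,I4) = 0.26 × 1.37 × 0.80 = 0.2850
  σ(I3,I4) = 0.12 × 0.73 × 0.80 = 0.0701
σ²_T = Σσ²ᵢ + 2·Σσ_ij = 4.2598 + 2 × 1.3196 = 6.8990
α = (4/3)·(1 − 4.2598/6.8990) = 0.51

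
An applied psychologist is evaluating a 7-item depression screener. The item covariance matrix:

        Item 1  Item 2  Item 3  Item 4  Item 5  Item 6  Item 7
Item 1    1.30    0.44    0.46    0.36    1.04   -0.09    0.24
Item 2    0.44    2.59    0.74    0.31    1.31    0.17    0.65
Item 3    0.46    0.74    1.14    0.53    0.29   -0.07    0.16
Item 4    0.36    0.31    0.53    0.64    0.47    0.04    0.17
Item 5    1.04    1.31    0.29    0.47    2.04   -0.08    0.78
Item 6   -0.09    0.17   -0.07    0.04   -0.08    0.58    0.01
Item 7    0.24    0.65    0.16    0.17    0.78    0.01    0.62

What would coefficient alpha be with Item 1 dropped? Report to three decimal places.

Remaining items: Item 2, Item 3, Item 4, Item 5, Item 6, Item 7 (k = 6).
ΣVar(i) = 2.59 + 1.14 + 0.64 + 2.04 + 0.58 + 0.62 = 7.61
total variance = 7.61 + 2 × 5.48 = 18.57
α (item deleted) = (6/5)·(1 − 7.61/18.57) = 0.708

coefficient alpha = 0.708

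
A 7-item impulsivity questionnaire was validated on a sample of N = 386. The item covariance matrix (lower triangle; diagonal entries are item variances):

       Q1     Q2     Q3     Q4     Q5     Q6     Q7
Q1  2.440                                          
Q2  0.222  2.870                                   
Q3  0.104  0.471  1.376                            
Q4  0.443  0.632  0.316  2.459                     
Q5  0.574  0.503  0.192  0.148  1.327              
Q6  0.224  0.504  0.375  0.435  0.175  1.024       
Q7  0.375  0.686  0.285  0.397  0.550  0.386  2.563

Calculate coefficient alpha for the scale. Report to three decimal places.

Σσ²ᵢ = 2.440 + 2.870 + 1.376 + 2.459 + 1.327 + 1.024 + 2.563 = 14.059
Sum of off-diagonal covariances = 7.997
σ²_total = 14.059 + 2 × 7.997 = 30.053
α = (k/(k−1))·(1 − Σσ²ᵢ/σ²_total) = (7/6)·(1 − 14.059/30.053) = 0.621

coefficient alpha = 0.621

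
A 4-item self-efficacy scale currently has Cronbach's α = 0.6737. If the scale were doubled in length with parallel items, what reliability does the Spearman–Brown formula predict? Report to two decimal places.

predicted reliability = 0.81

Length factor m = 2
α' = m·α / (1 + (m−1)·α)
   = 2 × 0.6737 / (1 + (2 − 1) × 0.6737)
   = 1.3474 / 1.6737 = 0.81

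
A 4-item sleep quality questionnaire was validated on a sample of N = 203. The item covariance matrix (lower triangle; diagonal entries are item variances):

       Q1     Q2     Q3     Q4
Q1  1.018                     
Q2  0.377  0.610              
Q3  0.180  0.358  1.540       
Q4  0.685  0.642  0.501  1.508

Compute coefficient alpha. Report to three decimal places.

α = 0.720

Σσ²ᵢ = 1.018 + 0.610 + 1.540 + 1.508 = 4.676
Sum of off-diagonal covariances = 2.743
Var(T) = 4.676 + 2 × 2.743 = 10.162
α = (k/(k−1))·(1 − Σσ²ᵢ/Var(T)) = (4/3)·(1 − 4.676/10.162) = 0.720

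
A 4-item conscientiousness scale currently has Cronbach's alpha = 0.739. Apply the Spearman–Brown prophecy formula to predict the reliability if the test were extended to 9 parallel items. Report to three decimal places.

predicted reliability = 0.864

Length factor m = 9/4 = 2.2500
α' = m·α / (1 + (m−1)·α)
   = 9/4 × 0.739 / (1 + (9/4 − 1) × 0.739)
   = 1.6627 / 1.9238 = 0.864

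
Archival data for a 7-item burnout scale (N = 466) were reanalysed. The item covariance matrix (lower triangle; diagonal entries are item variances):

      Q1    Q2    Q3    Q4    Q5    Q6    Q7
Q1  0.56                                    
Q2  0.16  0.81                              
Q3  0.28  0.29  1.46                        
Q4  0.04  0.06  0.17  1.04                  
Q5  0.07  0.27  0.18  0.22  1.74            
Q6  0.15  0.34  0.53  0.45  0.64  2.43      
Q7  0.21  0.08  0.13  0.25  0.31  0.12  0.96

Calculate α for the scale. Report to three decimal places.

α = 0.611

Σσ²ᵢ = 0.56 + 0.81 + 1.46 + 1.04 + 1.74 + 2.43 + 0.96 = 9.00
Σ_{i<j} σ_ij = 4.95
σ²_total = 9.00 + 2 × 4.95 = 18.90
α = (k/(k−1))·(1 − Σσ²ᵢ/σ²_total) = (7/6)·(1 − 9.00/18.90) = 0.611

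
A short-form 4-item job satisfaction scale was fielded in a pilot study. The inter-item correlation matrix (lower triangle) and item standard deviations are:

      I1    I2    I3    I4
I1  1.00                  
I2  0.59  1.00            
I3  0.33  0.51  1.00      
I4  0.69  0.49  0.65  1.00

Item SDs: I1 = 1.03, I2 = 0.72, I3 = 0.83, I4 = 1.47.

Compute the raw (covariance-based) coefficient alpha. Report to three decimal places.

α = 0.806

Σσ²ᵢ = 1.03² + 0.72² + 0.83² + 1.47² = 4.4291
Covariances σ_ij = r_ij · s_i · s_j:
  σ(I1,I2) = 0.59 × 1.03 × 0.72 = 0.4375
  σ(I1,I3) = 0.33 × 1.03 × 0.83 = 0.2821
  σ(I1,I4) = 0.69 × 1.03 × 1.47 = 1.0447
  σ(I2,I3) = 0.51 × 0.72 × 0.83 = 0.3048
  σ(I2,I4) = 0.49 × 0.72 × 1.47 = 0.5186
  σ(I3,I4) = 0.65 × 0.83 × 1.47 = 0.7931
σ²_T = Σσ²ᵢ + 2·Σσ_ij = 4.4291 + 2 × 3.3808 = 11.1907
α = (4/3)·(1 − 4.4291/11.1907) = 0.806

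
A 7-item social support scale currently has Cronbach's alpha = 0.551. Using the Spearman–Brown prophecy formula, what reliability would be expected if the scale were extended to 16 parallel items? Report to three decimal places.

Length factor m = 16/7 = 2.2857
α' = m·α / (1 + (m−1)·α)
   = 16/7 × 0.551 / (1 + (16/7 − 1) × 0.551)
   = 1.2594 / 1.7084 = 0.737

predicted reliability = 0.737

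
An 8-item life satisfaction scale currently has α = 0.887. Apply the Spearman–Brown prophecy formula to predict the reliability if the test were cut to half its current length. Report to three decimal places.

predicted reliability = 0.797

Length factor m = 1/2
α' = m·α / (1 − (1−m)·α)
   = 1/2 × 0.887 / (1 − (1 − 1/2) × 0.887)
   = 0.4435 / 0.5565 = 0.797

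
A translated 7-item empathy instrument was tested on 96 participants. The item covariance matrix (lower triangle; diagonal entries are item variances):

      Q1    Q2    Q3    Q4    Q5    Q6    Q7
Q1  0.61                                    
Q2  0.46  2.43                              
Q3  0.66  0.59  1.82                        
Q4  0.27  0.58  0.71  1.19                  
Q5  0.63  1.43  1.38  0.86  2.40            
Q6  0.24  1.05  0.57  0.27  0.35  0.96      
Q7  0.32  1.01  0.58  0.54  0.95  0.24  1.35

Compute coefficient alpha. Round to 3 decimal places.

Σσ²ᵢ = 0.61 + 2.43 + 1.82 + 1.19 + 2.40 + 0.96 + 1.35 = 10.76
Σ_{i<j} σ_ij = 13.69
σ²_T = 10.76 + 2 × 13.69 = 38.14
α = (k/(k−1))·(1 − Σσ²ᵢ/σ²_T) = (7/6)·(1 − 10.76/38.14) = 0.838

coefficient alpha = 0.838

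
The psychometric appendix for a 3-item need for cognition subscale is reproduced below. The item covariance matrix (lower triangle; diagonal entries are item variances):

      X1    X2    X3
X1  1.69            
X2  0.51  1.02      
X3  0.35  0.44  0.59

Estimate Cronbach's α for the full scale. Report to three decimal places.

ΣVar(i) = 1.69 + 1.02 + 0.59 = 3.30
Sum of off-diagonal covariances = 1.30
σ²_T = 3.30 + 2 × 1.30 = 5.90
α = (k/(k−1))·(1 − ΣVar(i)/σ²_T) = (3/2)·(1 − 3.30/5.90) = 0.661

α = 0.661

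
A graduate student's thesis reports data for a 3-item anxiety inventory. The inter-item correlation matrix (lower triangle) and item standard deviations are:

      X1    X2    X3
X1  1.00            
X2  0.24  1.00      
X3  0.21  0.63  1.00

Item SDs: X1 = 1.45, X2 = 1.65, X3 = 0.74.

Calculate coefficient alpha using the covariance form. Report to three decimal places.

α = 0.553

Σσ²ᵢ = 1.45² + 1.65² + 0.74² = 5.3726
Covariances σ_ij = r_ij · s_i · s_j:
  σ(X1,X2) = 0.24 × 1.45 × 1.65 = 0.5742
  σ(X1,X3) = 0.21 × 1.45 × 0.74 = 0.2253
  σ(X2,X3) = 0.63 × 1.65 × 0.74 = 0.7692
σ²_T = Σσ²ᵢ + 2·Σσ_ij = 5.3726 + 2 × 1.5687 = 8.5100
α = (3/2)·(1 − 5.3726/8.5100) = 0.553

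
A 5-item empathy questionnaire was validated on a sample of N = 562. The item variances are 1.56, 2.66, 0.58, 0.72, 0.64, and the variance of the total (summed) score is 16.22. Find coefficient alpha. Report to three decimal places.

sum of item variances = 1.56 + 2.66 + 0.58 + 0.72 + 0.64 = 6.16
α = (k/(k−1))·(1 − sum of item variances/σ²_T) = (5/4)·(1 − 6.16/16.22) = 0.775

coefficient alpha = 0.775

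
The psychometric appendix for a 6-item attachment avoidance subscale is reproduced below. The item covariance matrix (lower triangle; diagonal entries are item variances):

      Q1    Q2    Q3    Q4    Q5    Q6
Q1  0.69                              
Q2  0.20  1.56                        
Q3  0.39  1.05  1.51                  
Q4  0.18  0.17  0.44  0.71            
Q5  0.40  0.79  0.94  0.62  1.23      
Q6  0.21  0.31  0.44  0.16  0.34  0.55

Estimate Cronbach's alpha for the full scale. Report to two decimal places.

sum of item variances = 0.69 + 1.56 + 1.51 + 0.71 + 1.23 + 0.55 = 6.25
Sum of the distinct covariances = 6.64
total variance = 6.25 + 2 × 6.64 = 19.53
α = (k/(k−1))·(1 − sum of item variances/total variance) = (6/5)·(1 − 6.25/19.53) = 0.82

Cronbach's alpha = 0.82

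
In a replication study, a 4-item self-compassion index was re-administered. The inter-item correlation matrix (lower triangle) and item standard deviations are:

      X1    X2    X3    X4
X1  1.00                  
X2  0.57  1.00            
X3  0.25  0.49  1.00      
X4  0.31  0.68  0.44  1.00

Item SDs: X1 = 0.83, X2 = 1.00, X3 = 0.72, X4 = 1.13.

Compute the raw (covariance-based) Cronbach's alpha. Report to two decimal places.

Cronbach's alpha = 0.77

Σσ²ᵢ = 0.83² + 1.00² + 0.72² + 1.13² = 3.4842
Covariances σ_ij = r_ij · s_i · s_j:
  σ(X1,X2) = 0.57 × 0.83 × 1.00 = 0.4731
  σ(X1,X3) = 0.25 × 0.83 × 0.72 = 0.1494
  σ(X1,X4) = 0.31 × 0.83 × 1.13 = 0.2907
  σ(X2,X3) = 0.49 × 1.00 × 0.72 = 0.3528
  σ(X2,X4) = 0.68 × 1.00 × 1.13 = 0.7684
  σ(X3,X4) = 0.44 × 0.72 × 1.13 = 0.3580
σ²_T = Σσ²ᵢ + 2·Σσ_ij = 3.4842 + 2 × 2.3924 = 8.2690
α = (4/3)·(1 − 3.4842/8.2690) = 0.77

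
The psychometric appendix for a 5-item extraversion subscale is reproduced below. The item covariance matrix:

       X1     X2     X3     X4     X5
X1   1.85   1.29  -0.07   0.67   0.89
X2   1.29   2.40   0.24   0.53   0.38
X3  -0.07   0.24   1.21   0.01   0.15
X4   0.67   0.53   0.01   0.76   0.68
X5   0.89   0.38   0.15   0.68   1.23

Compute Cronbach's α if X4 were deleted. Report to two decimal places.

Remaining items: X1, X2, X3, X5 (k = 4).
Σσ²ᵢ = 1.85 + 2.40 + 1.21 + 1.23 = 6.69
σ²_total = 6.69 + 2 × 2.88 = 12.45
α (item deleted) = (4/3)·(1 − 6.69/12.45) = 0.62

α = 0.62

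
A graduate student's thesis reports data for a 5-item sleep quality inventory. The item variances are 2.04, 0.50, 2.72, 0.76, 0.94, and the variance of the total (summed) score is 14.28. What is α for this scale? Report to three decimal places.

sum of item variances = 2.04 + 0.50 + 2.72 + 0.76 + 0.94 = 6.96
α = (k/(k−1))·(1 − sum of item variances/Var(T)) = (5/4)·(1 − 6.96/14.28) = 0.641

α = 0.641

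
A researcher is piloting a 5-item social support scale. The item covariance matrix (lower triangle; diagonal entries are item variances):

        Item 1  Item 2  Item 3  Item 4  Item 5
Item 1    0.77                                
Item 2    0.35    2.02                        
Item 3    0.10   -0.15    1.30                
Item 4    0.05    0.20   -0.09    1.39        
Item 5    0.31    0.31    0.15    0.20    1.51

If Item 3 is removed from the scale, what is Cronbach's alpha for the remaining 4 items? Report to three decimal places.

Remaining items: Item 1, Item 2, Item 4, Item 5 (k = 4).
Σσᵢ² = 0.77 + 2.02 + 1.39 + 1.51 = 5.69
σ²_total = 5.69 + 2 × 1.42 = 8.53
α (item deleted) = (4/3)·(1 − 5.69/8.53) = 0.444

α = 0.444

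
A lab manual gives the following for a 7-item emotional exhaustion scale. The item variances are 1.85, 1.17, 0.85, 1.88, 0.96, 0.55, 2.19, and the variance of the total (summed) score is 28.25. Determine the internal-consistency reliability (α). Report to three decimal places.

α = 0.776

Σσᵢ² = 1.85 + 1.17 + 0.85 + 1.88 + 0.96 + 0.55 + 2.19 = 9.45
α = (k/(k−1))·(1 − Σσᵢ²/σ²_T) = (7/6)·(1 − 9.45/28.25) = 0.776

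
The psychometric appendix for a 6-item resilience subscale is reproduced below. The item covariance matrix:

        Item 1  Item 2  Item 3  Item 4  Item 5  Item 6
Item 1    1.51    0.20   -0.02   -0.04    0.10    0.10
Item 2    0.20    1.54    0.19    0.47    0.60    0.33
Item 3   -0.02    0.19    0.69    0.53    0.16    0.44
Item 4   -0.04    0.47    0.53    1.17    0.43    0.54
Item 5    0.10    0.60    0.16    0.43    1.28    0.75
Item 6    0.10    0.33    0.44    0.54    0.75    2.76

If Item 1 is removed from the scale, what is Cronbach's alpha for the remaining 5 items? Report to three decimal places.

α = 0.680

Remaining items: Item 2, Item 3, Item 4, Item 5, Item 6 (k = 5).
ΣVar(i) = 1.54 + 0.69 + 1.17 + 1.28 + 2.76 = 7.44
σ²_total = 7.44 + 2 × 4.44 = 16.32
α (item deleted) = (5/4)·(1 − 7.44/16.32) = 0.680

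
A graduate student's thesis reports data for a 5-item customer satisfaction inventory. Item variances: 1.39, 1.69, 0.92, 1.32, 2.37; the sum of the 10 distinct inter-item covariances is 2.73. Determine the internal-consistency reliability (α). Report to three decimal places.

sum of item variances = 1.39 + 1.69 + 0.92 + 1.32 + 2.37 = 7.69
Sum of distinct covariances = 2.73
total variance = sum of item variances + 2·Σcov = 7.69 + 2 × 2.73 = 13.15
α = (5/4)·(1 − 7.69/13.15) = 0.519

α = 0.519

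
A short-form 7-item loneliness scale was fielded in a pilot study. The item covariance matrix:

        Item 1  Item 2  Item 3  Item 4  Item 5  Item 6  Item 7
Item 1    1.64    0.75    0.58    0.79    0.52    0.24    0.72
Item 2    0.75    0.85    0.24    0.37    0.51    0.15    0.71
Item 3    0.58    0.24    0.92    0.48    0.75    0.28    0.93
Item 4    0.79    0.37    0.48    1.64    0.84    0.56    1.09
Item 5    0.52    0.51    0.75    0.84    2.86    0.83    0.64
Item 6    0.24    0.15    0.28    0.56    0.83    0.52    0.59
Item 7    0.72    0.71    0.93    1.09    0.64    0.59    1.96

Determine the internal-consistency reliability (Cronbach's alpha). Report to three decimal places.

Cronbach's alpha = 0.825

ΣVar(i) = 1.64 + 0.85 + 0.92 + 1.64 + 2.86 + 0.52 + 1.96 = 10.39
Sum of off-diagonal covariances = 12.57
σ²_total = 10.39 + 2 × 12.57 = 35.53
α = (k/(k−1))·(1 − ΣVar(i)/σ²_total) = (7/6)·(1 − 10.39/35.53) = 0.825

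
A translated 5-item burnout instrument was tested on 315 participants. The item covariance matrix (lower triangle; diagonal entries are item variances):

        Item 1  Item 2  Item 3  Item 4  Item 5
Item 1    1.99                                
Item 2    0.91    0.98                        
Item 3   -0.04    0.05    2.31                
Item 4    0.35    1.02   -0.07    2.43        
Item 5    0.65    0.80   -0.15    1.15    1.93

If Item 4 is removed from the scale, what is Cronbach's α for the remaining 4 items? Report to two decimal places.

Remaining items: Item 1, Item 2, Item 3, Item 5 (k = 4).
Σσᵢ² = 1.99 + 0.98 + 2.31 + 1.93 = 7.21
Var(T) = 7.21 + 2 × 2.22 = 11.65
α (item deleted) = (4/3)·(1 − 7.21/11.65) = 0.51

Cronbach's α = 0.51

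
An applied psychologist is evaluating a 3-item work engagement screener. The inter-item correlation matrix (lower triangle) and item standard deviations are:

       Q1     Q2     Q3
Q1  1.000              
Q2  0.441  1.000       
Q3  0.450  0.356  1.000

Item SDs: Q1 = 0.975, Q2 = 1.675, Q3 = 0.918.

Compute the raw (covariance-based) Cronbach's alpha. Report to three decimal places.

Σσ²ᵢ = 0.975² + 1.675² + 0.918² = 4.5990
Covariances σ_ij = r_ij · s_i · s_j:
  σ(Q1,Q2) = 0.441 × 0.975 × 1.675 = 0.7202
  σ(Q1,Q3) = 0.450 × 0.975 × 0.918 = 0.4028
  σ(Q2,Q3) = 0.356 × 1.675 × 0.918 = 0.5474
σ²_T = Σσ²ᵢ + 2·Σσ_ij = 4.5990 + 2 × 1.6704 = 7.9398
α = (3/2)·(1 − 4.5990/7.9398) = 0.631

Cronbach's alpha = 0.631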